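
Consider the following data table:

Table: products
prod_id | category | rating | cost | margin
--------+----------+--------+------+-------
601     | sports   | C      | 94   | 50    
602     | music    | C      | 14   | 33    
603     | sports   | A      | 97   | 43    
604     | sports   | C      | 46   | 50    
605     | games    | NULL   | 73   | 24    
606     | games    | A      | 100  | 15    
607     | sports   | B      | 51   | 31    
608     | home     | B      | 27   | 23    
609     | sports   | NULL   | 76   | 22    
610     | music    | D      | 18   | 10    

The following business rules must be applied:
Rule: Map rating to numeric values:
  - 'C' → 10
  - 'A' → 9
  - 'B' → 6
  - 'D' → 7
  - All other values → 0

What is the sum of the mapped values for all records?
67

Step 1: Apply mapping to each record
Step 2: Count by status:
  'C': 3 records × 10 = 30
  'A': 2 records × 9 = 18
  'B': 2 records × 6 = 12
  'D': 1 records × 7 = 7
Step 3: Sum all mapped values = 67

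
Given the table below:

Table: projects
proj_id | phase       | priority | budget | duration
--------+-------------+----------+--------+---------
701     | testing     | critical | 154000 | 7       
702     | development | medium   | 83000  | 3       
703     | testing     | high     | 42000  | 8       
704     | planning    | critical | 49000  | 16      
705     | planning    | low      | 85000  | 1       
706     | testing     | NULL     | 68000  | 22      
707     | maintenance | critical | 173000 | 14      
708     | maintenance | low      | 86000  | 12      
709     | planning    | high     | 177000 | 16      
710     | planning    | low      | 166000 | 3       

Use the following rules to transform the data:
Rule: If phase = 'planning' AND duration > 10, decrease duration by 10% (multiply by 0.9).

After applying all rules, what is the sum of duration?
98.8

Step 1: Find records where phase = 'planning' AND duration > 10
Step 2: 2 records match, summing to 32
Step 3: After multiplier: 32 × 0.9 = 28.8
Step 4: Unaffected records sum: 70
Step 5: Final sum = 28.8 + 70 = 98.8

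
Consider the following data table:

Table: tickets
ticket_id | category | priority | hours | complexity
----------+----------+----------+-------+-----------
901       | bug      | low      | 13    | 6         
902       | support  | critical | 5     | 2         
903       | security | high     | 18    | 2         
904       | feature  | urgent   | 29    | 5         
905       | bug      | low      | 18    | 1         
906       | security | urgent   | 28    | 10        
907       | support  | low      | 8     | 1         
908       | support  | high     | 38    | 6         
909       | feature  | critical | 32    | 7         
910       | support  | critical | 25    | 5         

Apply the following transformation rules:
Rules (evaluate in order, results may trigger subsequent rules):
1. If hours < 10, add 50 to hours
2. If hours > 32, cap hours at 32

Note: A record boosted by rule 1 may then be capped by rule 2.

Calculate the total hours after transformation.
259

Step 1: Apply rule 1 to records with hours < 10
  - 2 records get bonus of 50
  - Of these, 2 records then exceed 32 and get capped
Step 2: Apply rule 2 to records with hours > 32
  - 1 records (original) are capped
Step 3: Calculate final sum = 259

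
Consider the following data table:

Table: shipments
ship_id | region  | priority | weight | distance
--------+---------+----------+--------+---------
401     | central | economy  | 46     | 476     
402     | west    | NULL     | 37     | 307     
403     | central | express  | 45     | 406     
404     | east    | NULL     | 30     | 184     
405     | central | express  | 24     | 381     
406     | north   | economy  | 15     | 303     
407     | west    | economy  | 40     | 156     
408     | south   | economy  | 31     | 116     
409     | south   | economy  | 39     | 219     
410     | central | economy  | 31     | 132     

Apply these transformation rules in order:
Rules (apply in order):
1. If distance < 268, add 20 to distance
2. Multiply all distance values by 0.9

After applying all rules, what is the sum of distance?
2502.0

Step 1: Apply Rule 1 - Add 20 to records with distance < 268
  - 5 records affected: 807 + (5 × 20) = 907
  - Unaffected records: 1873
  - Sum after Rule 1: 2780
Step 2: Apply Rule 2 - Multiply all by 0.9
  - 2780 × 0.9 = 2502.0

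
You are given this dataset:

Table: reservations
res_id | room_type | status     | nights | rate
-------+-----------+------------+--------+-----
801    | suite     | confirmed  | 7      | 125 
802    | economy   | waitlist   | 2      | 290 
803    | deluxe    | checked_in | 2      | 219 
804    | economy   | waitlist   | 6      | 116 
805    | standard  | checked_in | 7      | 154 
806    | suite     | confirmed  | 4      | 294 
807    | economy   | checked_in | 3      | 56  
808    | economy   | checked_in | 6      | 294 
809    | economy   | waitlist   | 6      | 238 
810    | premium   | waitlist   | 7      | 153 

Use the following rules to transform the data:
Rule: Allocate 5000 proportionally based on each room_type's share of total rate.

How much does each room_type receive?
deluxe: 564.72, economy: 2563.18, premium: 394.53, standard: 397.11, suite: 1080.45

Step 1: Calculate total rate = 1939
Step 2: Calculate each room_type's proportion:
  deluxe: 219/1939 = 11.29% → 564.72
  economy: 994/1939 = 51.26% → 2563.18
  premium: 153/1939 = 7.89% → 394.53
  standard: 154/1939 = 7.94% → 397.11
  suite: 419/1939 = 21.61% → 1080.45
Step 3: Verify: sum of allocations ≈ 5000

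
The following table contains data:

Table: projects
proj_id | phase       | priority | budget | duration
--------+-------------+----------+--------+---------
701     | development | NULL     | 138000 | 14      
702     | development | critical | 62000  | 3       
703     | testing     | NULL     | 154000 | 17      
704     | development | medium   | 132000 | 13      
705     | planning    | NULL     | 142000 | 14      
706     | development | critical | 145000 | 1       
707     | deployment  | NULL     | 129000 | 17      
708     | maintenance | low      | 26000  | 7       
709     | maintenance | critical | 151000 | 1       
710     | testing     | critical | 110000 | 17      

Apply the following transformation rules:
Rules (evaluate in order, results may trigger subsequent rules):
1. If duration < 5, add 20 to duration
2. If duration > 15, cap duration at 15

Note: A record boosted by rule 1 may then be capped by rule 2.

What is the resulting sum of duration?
138

Step 1: Apply rule 1 to records with duration < 5
  - 3 records get bonus of 20
  - Of these, 3 records then exceed 15 and get capped
Step 2: Apply rule 2 to records with duration > 15
  - 3 records (original) are capped
Step 3: Calculate final sum = 138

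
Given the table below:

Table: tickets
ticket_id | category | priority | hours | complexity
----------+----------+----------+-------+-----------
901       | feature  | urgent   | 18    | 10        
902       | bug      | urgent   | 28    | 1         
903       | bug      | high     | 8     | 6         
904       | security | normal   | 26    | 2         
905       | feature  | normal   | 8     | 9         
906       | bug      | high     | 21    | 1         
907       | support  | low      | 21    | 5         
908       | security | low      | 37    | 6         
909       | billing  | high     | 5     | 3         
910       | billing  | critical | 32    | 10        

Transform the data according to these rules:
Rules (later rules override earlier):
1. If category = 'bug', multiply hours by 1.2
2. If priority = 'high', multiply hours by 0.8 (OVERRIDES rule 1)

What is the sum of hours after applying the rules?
202.8

Step 1: Rule 2 takes priority for records with priority = 'high'
  - 3 records: 34 × 0.8 = 27.2
Step 2: Rule 1 applies to remaining records with category = 'bug'
  - 1 records: 28 × 1.2 = 33.6
Step 3: Other records unchanged: 142
Step 4: Final sum = 27.2 + 33.6 + 142 = 202.8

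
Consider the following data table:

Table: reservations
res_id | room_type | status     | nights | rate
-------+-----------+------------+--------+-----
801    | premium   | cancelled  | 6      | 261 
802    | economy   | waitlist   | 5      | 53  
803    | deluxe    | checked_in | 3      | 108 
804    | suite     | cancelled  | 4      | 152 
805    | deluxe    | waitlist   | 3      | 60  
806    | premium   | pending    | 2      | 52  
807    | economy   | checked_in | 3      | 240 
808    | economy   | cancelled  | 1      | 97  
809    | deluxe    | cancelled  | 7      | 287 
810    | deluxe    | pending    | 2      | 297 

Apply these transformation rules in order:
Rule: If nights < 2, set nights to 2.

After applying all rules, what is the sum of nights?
37

Step 1: 1 records have nights < 2
Step 2: These records originally summed to 1
Step 3: After setting to minimum: 1 × 2 = 2
Step 4: Unaffected records sum: 35
Step 5: Final sum = 2 + 35 = 37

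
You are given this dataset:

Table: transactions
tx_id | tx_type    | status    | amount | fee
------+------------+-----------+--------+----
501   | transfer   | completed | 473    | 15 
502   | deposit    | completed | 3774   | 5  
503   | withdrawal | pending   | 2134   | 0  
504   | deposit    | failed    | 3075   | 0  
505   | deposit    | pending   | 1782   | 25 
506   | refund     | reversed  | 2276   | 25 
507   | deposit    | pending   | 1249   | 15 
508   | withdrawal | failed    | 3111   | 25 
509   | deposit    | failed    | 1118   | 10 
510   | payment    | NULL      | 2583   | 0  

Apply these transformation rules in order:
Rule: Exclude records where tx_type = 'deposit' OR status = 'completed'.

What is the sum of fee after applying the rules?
50

Step 1: Find records where tx_type = 'deposit' OR status = 'completed'
Step 2: 6 records match, summing to 70
Step 3: Original sum: 120
Step 4: Remaining sum = 120 - 70 = 50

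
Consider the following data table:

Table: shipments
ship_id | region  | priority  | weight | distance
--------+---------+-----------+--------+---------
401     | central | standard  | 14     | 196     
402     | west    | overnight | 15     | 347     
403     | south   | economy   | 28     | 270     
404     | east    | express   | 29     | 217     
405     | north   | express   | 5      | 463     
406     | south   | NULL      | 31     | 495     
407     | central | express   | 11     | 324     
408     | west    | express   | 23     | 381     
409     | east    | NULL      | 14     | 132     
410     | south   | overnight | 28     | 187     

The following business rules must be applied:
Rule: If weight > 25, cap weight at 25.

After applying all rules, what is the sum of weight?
182

Step 1: 4 records have weight > 25
Step 2: These records originally summed to 116
Step 3: After capping: 4 × 25 = 100
Step 4: Unaffected records sum: 82
Step 5: Final sum = 100 + 82 = 182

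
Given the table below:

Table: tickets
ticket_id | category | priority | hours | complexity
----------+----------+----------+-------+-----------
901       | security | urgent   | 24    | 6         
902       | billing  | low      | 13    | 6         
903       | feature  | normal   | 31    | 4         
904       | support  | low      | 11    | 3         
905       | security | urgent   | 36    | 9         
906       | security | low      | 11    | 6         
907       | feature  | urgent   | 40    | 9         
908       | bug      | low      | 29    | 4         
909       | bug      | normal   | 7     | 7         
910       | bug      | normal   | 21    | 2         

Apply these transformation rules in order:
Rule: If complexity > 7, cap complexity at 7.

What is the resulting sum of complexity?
52

Step 1: 2 records have complexity > 7
Step 2: These records originally summed to 18
Step 3: After capping: 2 × 7 = 14
Step 4: Unaffected records sum: 38
Step 5: Final sum = 14 + 38 = 52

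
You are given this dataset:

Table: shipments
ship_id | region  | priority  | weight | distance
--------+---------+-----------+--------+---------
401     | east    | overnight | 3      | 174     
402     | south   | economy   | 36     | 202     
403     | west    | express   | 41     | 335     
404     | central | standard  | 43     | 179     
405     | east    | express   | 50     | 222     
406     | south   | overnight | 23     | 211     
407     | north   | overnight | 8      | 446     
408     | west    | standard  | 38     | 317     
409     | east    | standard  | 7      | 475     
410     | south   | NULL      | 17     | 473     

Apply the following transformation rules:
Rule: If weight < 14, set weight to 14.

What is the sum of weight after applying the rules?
290

Step 1: 3 records have weight < 14
Step 2: These records originally summed to 18
Step 3: After setting to minimum: 3 × 14 = 42
Step 4: Unaffected records sum: 248
Step 5: Final sum = 42 + 248 = 290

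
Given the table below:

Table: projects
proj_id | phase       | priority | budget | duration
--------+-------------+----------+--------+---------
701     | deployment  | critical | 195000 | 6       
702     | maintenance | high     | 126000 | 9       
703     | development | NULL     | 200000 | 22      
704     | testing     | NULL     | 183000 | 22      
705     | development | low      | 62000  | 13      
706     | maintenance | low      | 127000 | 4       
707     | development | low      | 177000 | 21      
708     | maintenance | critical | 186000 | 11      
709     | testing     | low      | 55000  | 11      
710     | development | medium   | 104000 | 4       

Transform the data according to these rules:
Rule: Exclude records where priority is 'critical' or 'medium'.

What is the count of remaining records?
7

Step 1: Count records to exclude
  - 2 (critical) + 1 (medium) = 3 records
Step 2: Total records: 10
Step 3: Remaining = 10 - 3 = 7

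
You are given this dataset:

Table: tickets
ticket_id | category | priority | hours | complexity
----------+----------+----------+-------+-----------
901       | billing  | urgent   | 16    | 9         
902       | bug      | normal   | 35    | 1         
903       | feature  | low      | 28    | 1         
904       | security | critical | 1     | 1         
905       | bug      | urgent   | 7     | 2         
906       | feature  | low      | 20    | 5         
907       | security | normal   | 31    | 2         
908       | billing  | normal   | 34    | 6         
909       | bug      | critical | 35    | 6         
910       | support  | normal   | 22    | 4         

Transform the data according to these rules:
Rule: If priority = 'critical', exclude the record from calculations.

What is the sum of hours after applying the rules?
193

Step 1: Identify records where priority = 'critical'
Step 2: The excluded records sum to 36
Step 3: Original total hours = 229
Step 4: Remaining total = 229 - 36 = 193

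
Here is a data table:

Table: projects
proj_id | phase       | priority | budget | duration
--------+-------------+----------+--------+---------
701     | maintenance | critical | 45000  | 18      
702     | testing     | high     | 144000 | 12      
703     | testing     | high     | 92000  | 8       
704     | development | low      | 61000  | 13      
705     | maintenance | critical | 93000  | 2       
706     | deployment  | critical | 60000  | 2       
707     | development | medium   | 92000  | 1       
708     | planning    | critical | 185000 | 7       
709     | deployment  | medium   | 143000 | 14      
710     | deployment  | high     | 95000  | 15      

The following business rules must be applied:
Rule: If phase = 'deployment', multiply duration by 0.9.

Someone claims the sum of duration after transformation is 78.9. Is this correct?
No, the correct result is 88.9.

Step 1: Calculate the correct sum after transformation
Step 2: Apply multiplier 0.9 to records where phase = 'deployment'
Step 3: Correct result = 88.9
Step 4: Claimed result = 78.9
Step 5: 88.9 ≠ 78.9
Conclusion: The claimed result is incorrect. The correct answer is 88.9.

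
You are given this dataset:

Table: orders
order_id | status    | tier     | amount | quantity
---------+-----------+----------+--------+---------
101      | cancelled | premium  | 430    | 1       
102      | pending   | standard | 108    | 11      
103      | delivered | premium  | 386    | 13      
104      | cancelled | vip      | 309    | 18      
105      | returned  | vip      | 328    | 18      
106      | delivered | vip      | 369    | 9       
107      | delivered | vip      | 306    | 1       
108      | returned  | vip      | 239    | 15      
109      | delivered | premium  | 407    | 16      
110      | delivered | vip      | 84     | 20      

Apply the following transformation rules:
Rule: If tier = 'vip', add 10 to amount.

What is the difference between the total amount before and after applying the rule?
60

Step 1: Original sum of amount = 2966
Step 2: 6 records have tier = 'vip'
Step 3: Each affected record changes by 10
Step 4: Total change = 6 × 10 = 60
Step 5: New sum = 2966 + 60 = 3026
Step 6: Difference = |3026 - 2966| = 60
        (Sum increased by 60)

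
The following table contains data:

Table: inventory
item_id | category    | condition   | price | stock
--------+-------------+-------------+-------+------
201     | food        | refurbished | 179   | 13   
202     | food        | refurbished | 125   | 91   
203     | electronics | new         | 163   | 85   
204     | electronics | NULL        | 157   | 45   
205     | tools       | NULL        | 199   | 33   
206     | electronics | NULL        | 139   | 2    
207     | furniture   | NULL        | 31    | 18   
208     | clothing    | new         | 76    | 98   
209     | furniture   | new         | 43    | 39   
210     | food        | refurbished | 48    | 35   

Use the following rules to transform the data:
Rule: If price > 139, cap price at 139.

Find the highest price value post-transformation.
139

Step 1: Original maximum price = 199
Step 2: Apply cap at 139
Step 3: 4 records had price > 139 and were capped
Step 4: Maximum after transformation = 139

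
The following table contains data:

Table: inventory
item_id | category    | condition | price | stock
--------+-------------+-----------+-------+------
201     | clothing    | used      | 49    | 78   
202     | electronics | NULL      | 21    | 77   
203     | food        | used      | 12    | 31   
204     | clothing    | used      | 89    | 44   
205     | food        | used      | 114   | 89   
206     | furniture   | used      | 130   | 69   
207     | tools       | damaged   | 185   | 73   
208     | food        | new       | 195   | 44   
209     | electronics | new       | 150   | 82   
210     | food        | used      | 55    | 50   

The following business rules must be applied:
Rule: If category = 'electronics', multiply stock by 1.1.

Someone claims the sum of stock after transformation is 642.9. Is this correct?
No, the correct result is 652.9.

Step 1: Calculate the correct sum after transformation
Step 2: Apply multiplier 1.1 to records where category = 'electronics'
Step 3: Correct result = 652.9
Step 4: Claimed result = 642.9
Step 5: 652.9 ≠ 642.9
Conclusion: The claimed result is incorrect. The correct answer is 652.9.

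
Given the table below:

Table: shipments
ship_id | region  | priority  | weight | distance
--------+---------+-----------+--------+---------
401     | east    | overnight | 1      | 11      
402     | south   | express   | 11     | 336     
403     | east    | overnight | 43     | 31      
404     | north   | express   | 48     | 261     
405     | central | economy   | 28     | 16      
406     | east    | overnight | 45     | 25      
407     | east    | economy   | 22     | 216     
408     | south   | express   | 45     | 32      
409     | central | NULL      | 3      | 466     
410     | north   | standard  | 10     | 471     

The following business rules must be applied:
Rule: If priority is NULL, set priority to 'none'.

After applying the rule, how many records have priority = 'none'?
1

Step 1: Count records where priority IS NULL
Step 2: Found 1 records with NULL priority
Step 3: These records will have priority set to 'none'
Step 4: Records already having priority = 'none': 0
Step 5: Answer: 1 + 0 = 1 records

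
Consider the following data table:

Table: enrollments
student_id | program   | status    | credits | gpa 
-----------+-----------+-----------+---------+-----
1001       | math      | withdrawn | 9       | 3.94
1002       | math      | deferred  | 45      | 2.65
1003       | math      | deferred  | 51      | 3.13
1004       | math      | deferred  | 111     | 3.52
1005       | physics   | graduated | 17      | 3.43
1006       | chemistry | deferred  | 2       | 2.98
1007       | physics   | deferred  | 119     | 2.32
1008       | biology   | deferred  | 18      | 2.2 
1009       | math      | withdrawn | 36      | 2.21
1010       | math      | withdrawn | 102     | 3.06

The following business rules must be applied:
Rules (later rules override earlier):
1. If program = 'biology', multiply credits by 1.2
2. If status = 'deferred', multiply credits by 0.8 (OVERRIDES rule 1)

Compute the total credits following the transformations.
440.8

Step 1: Rule 2 takes priority for records with status = 'deferred'
  - 6 records: 346 × 0.8 = 276.8
Step 2: Rule 1 applies to remaining records with program = 'biology'
  - 0 records: 0 × 1.2 = 0.0
Step 3: Other records unchanged: 164
Step 4: Final sum = 276.8 + 0.0 + 164 = 440.8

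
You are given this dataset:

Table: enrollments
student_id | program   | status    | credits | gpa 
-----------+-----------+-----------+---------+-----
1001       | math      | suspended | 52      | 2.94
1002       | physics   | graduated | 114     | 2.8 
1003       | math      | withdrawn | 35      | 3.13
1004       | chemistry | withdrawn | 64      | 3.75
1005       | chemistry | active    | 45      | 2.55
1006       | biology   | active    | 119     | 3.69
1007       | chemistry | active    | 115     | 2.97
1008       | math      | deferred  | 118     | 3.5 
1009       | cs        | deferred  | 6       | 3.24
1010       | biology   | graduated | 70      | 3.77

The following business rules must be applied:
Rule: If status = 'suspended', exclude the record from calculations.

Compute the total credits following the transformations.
686

Step 1: Identify records where status = 'suspended'
Step 2: The excluded records sum to 52
Step 3: Original total credits = 738
Step 4: Remaining total = 738 - 52 = 686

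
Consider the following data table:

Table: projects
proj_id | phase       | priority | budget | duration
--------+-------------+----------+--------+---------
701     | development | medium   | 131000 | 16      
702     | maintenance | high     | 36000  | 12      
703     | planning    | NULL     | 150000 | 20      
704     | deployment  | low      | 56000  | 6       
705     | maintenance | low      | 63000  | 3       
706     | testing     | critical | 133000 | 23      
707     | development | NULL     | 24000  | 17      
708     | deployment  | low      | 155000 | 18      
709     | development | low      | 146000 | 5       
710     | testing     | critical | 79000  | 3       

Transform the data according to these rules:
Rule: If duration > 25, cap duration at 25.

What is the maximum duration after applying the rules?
23

Step 1: Original maximum duration = 23
Step 2: Check cap of 25 against maximum
Step 3: No records exceed the cap (max 23 <= cap 25), so no capping applies
Step 4: Maximum after transformation = 23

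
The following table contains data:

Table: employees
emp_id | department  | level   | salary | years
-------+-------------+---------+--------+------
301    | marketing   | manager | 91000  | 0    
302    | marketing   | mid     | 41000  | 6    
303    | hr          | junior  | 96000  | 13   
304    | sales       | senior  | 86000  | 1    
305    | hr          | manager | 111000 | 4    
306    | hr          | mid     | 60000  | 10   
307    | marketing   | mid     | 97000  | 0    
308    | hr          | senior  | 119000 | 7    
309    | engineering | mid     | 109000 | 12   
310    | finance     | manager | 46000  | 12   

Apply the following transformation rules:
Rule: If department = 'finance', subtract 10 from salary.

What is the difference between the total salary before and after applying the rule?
10

Step 1: Original sum of salary = 856000
Step 2: 1 records have department = 'finance'
Step 3: Each affected record changes by -10
Step 4: Total change = 1 × -10 = -10
Step 5: New sum = 856000 + -10 = 855990
Step 6: Difference = |855990 - 856000| = 10
        (Sum decreased by 10)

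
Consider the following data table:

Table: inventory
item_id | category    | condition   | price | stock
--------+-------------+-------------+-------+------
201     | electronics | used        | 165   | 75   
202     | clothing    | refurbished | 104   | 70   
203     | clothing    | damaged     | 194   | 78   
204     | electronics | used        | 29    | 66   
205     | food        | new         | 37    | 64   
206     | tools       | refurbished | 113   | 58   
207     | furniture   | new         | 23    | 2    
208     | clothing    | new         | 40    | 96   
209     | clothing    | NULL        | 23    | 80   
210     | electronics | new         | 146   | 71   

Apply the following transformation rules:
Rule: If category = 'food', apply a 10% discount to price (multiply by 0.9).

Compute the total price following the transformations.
870.3

Step 1: Records with category = 'food' have total price = 37
Step 2: Apply multiplier: 37 × 0.9 = 33.3
Step 3: Other records total: 837
Step 4: Final sum = 33.3 + 837 = 870.3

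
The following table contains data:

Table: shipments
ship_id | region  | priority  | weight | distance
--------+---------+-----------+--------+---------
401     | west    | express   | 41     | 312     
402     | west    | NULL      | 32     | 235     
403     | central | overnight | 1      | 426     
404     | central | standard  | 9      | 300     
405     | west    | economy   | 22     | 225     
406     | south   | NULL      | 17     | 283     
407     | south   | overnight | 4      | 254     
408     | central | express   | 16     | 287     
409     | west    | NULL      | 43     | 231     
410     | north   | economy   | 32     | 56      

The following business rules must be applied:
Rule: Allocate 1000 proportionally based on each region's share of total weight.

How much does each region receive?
central: 119.82, north: 147.47, south: 96.77, west: 635.94

Step 1: Calculate total weight = 217
Step 2: Calculate each region's proportion:
  central: 26/217 = 11.98% → 119.82
  north: 32/217 = 14.75% → 147.47
  south: 21/217 = 9.68% → 96.77
  west: 138/217 = 63.59% → 635.94
Step 3: Verify: sum of allocations ≈ 1000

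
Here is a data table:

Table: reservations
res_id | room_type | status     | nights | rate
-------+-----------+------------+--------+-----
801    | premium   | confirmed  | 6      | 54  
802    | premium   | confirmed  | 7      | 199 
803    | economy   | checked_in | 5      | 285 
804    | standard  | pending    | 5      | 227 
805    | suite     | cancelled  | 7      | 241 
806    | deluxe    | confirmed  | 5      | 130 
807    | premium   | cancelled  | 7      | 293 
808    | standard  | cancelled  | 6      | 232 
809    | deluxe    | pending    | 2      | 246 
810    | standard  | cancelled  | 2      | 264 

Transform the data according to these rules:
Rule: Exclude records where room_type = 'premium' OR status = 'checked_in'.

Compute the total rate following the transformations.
1340

Step 1: Find records where room_type = 'premium' OR status = 'checked_in'
Step 2: 4 records match, summing to 831
Step 3: Original sum: 2171
Step 4: Remaining sum = 2171 - 831 = 1340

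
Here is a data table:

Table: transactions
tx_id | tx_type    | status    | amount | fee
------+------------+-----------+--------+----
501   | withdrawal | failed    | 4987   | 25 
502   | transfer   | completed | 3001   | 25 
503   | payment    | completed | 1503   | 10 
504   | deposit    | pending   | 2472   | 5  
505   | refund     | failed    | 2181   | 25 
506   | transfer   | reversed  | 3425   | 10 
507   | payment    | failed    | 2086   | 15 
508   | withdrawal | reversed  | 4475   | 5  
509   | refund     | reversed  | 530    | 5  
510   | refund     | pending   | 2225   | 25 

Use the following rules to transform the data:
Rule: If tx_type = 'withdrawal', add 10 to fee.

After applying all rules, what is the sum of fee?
170

Step 1: Count records where tx_type = 'withdrawal': 2
Step 2: Total bonus added: 2 × 10 = 20
Step 3: Original sum of fee: 150
Step 4: Final sum = 150 + 20 = 170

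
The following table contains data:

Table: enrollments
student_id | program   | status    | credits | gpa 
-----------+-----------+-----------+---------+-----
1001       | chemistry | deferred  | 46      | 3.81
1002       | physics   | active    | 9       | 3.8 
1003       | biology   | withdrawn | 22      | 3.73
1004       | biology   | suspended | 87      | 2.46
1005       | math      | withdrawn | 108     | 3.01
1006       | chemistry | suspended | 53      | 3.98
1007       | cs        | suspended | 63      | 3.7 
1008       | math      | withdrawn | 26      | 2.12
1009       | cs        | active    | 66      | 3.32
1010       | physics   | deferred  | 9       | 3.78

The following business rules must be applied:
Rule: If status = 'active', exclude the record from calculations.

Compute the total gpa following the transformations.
26.59

Step 1: Identify records where status = 'active'
Step 2: The excluded records sum to 7.12
Step 3: Original total gpa = 33.71
Step 4: Remaining total = 33.71 - 7.12 = 26.59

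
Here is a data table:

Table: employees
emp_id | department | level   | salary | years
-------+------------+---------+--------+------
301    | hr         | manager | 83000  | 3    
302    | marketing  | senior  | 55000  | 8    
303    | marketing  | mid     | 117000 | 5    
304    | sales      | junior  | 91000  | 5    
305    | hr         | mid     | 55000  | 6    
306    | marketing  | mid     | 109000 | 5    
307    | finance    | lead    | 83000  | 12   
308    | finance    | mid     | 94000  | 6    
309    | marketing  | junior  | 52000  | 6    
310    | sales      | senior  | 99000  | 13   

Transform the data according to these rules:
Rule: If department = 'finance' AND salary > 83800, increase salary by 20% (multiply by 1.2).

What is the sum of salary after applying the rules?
856800.0

Step 1: Find records where department = 'finance' AND salary > 83800
Step 2: 1 records match, summing to 94000
Step 3: After multiplier: 94000 × 1.2 = 112800.0
Step 4: Unaffected records sum: 744000
Step 5: Final sum = 112800.0 + 744000 = 856800.0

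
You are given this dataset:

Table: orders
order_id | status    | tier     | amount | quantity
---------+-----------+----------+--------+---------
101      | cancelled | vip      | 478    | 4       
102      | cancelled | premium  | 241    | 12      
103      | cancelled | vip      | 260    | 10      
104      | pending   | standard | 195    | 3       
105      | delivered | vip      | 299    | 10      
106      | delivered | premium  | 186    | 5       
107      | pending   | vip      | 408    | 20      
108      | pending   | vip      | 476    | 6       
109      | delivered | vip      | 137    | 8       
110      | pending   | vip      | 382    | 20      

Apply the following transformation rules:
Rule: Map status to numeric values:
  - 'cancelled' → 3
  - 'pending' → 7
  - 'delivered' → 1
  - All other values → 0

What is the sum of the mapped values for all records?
40

Step 1: Apply mapping to each record
Step 2: Count by status:
  'cancelled': 3 records × 3 = 9
  'pending': 4 records × 7 = 28
  'delivered': 3 records × 1 = 3
Step 3: Sum all mapped values = 40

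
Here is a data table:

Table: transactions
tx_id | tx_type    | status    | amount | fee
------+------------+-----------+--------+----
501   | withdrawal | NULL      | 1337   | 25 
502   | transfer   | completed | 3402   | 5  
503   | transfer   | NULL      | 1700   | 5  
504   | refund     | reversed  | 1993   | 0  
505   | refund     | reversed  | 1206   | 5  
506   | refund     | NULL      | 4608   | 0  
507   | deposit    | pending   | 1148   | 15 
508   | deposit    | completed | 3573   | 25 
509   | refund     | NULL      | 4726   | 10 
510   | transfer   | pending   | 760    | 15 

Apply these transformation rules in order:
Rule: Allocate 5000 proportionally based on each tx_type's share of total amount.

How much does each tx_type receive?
deposit: 965.32, refund: 2562.67, transfer: 1198.63, withdrawal: 273.38

Step 1: Calculate total amount = 24453
Step 2: Calculate each tx_type's proportion:
  deposit: 4721/24453 = 19.31% → 965.32
  refund: 12533/24453 = 51.25% → 2562.67
  transfer: 5862/24453 = 23.97% → 1198.63
  withdrawal: 1337/24453 = 5.47% → 273.38
Step 3: Verify: sum of allocations ≈ 5000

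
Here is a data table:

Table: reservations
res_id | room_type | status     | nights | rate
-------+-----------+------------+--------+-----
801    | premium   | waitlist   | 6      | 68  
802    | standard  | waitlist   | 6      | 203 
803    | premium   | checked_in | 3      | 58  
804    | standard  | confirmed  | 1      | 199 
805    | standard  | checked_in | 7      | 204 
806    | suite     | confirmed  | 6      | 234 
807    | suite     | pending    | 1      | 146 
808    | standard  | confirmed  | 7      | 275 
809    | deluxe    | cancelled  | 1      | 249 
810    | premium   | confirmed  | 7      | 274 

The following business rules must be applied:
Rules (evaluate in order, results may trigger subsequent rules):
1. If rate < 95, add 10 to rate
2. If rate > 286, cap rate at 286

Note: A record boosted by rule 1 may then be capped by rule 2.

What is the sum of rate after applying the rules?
1930

Step 1: Apply rule 1 to records with rate < 95
  - 2 records get bonus of 10
  - Of these, 0 records then exceed 286 and get capped
Step 2: Apply rule 2 to records with rate > 286
  - 0 records (original) are capped
Step 3: Calculate final sum = 1930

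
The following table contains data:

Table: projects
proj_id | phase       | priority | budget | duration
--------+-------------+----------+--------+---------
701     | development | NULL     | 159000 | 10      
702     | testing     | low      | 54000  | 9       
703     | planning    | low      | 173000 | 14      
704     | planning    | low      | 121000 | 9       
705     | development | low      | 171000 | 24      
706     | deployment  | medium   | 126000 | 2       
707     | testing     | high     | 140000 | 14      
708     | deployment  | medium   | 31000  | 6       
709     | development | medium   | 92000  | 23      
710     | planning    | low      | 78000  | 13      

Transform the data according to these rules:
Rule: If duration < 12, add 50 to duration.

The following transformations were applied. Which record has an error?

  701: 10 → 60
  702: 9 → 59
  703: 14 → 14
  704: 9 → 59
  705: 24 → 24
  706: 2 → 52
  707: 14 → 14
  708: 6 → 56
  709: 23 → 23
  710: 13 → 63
Record 710 has an error. The correct transformed value should be 13, not 63.

Step 1: Check each record against the rule
Step 2: Record 710 has duration = 13
Step 3: Since 13 >= 12, the bonus should not have been applied
Step 4: Correct value = 13, but claimed value = 63
Conclusion: Record 710 has the error.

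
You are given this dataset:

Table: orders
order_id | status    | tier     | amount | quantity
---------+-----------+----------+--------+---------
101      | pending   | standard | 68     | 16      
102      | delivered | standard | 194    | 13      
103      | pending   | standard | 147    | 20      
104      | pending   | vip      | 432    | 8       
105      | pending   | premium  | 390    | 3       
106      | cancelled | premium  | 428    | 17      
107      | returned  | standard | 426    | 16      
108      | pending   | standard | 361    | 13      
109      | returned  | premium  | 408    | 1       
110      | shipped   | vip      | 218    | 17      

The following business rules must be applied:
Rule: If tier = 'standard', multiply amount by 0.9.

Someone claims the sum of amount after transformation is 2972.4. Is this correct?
No, the correct result is 2952.4.

Step 1: Calculate the correct sum after transformation
Step 2: Apply multiplier 0.9 to records where tier = 'standard'
Step 3: Correct result = 2952.4
Step 4: Claimed result = 2972.4
Step 5: 2952.4 ≠ 2972.4
Conclusion: The claimed result is incorrect. The correct answer is 2952.4.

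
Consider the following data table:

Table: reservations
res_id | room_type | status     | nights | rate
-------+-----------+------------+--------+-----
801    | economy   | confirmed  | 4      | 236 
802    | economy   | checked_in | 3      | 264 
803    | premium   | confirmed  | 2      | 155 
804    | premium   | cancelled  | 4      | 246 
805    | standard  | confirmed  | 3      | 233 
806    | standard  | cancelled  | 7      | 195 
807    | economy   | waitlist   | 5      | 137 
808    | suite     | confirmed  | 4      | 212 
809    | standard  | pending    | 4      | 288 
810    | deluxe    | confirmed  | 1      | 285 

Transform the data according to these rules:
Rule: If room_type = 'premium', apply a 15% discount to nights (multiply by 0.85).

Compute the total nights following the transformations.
36.1

Step 1: Records with room_type = 'premium' have total nights = 6
Step 2: Apply multiplier: 6 × 0.85 = 5.1
Step 3: Other records total: 31
Step 4: Final sum = 5.1 + 31 = 36.1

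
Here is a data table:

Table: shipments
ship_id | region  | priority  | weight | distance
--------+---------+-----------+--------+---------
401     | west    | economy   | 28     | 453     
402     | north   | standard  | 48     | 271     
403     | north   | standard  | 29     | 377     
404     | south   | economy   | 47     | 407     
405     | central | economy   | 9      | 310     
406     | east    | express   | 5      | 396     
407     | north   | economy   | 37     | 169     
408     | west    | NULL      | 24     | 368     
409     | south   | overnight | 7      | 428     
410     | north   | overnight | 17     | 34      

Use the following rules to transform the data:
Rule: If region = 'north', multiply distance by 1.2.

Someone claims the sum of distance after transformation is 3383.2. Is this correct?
Yes, the result is correct.

Step 1: Calculate the correct sum after transformation
Step 2: Apply multiplier 1.2 to records where region = 'north'
Step 3: Correct result = 3383.2
Step 4: Claimed result = 3383.2
Step 5: 3383.2 = 3383.2 ✓
Conclusion: The claimed result is correct.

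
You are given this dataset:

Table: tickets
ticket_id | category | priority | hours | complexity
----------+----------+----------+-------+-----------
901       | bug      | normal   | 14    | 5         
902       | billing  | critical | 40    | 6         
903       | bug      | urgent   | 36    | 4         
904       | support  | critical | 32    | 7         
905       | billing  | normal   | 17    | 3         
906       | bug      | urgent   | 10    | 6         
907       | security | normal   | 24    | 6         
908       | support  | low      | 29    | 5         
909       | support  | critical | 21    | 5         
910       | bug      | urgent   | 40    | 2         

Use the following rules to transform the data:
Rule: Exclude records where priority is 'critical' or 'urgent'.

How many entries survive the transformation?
4

Step 1: Count records to exclude
  - 3 (critical) + 3 (urgent) = 6 records
Step 2: Total records: 10
Step 3: Remaining = 10 - 6 = 4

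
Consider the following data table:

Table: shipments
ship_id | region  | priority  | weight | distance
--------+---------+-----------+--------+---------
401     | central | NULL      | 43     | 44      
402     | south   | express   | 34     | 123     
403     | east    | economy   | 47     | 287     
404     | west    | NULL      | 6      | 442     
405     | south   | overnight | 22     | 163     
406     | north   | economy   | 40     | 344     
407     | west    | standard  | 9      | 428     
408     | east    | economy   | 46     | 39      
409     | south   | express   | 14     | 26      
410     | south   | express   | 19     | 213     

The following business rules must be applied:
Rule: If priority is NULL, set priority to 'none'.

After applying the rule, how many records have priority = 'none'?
2

Step 1: Count records where priority IS NULL
Step 2: Found 2 records with NULL priority
Step 3: These records will have priority set to 'none'
Step 4: Records already having priority = 'none': 0
Step 5: Answer: 2 + 0 = 2 records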